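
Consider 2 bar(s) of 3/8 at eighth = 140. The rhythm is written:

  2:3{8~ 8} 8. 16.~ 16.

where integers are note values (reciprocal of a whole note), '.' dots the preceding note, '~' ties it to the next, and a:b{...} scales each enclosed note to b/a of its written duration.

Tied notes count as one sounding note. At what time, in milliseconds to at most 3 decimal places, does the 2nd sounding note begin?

1. 0.0ms @ 0 + 1285.714ms (3)
2. 1285.714ms @ 3 + 642.857ms (3/2)
3. 1928.571ms @ 9/2 + 642.857ms (3/2)

note 2 onset = 3b = 1285.714ms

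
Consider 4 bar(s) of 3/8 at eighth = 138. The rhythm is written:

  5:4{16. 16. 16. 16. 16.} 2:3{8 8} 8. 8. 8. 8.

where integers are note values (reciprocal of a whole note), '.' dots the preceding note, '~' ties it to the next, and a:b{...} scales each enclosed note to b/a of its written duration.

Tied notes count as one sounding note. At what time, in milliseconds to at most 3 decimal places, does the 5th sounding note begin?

note 5 onset = 12/5b = 1043.478ms

1. 0.0ms @ 0 + 260.87ms (3/5)
2. 260.87ms @ 3/5 + 260.87ms (3/5)
3. 521.739ms @ 6/5 + 260.87ms (3/5)
4. 782.609ms @ 9/5 + 260.87ms (3/5)
5. 1043.478ms @ 12/5 + 260.87ms (3/5)
6. 1304.348ms @ 3 + 652.174ms (3/2)
7. 1956.522ms @ 9/2 + 652.174ms (3/2)
8. 2608.696ms @ 6 + 652.174ms (3/2)
9. 3260.87ms @ 15/2 + 652.174ms (3/2)
10. 3913.043ms @ 9 + 652.174ms (3/2)
11. 4565.217ms @ 21/2 + 652.174ms (3/2)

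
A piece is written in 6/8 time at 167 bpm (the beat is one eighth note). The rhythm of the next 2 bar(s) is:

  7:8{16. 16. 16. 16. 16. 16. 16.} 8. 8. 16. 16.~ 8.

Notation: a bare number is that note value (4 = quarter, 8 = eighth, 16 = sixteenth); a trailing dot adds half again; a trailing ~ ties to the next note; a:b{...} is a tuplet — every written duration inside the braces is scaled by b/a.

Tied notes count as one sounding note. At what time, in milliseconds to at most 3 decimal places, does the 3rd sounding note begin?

1. 0.0ms @ 0 + 307.956ms (6/7)
2. 307.956ms @ 6/7 + 307.956ms (6/7)
3. 615.911ms @ 12/7 + 307.956ms (6/7)
4. 923.867ms @ 18/7 + 307.956ms (6/7)
5. 1231.822ms @ 24/7 + 307.956ms (6/7)
6. 1539.778ms @ 30/7 + 307.956ms (6/7)
7. 1847.733ms @ 36/7 + 307.956ms (6/7)
8. 2155.689ms @ 6 + 538.922ms (3/2)
9. 2694.611ms @ 15/2 + 538.922ms (3/2)
10. 3233.533ms @ 9 + 269.461ms (3/4)
11. 3502.994ms @ 39/4 + 808.383ms (9/4)

note 3 onset = 12/7b = 615.911ms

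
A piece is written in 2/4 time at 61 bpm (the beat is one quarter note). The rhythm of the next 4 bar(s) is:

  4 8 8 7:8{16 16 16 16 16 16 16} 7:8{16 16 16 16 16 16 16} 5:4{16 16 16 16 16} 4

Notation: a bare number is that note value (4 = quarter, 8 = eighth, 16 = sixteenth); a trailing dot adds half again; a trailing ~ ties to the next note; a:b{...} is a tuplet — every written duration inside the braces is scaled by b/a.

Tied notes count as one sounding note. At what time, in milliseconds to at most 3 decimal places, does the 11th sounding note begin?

1. 0.0ms @ 0 + 983.607ms (1)
2. 983.607ms @ 1 + 491.803ms (1/2)
3. 1475.41ms @ 3/2 + 491.803ms (1/2)
4. 1967.213ms @ 2 + 281.03ms (2/7)
5. 2248.244ms @ 16/7 + 281.03ms (2/7)
6. 2529.274ms @ 18/7 + 281.03ms (2/7)
7. 2810.304ms @ 20/7 + 281.03ms (2/7)
8. 3091.335ms @ 22/7 + 281.03ms (2/7)
9. 3372.365ms @ 24/7 + 281.03ms (2/7)
10. 3653.396ms @ 26/7 + 281.03ms (2/7)
11. 3934.426ms @ 4 + 281.03ms (2/7)
12. 4215.457ms @ 30/7 + 281.03ms (2/7)
13. 4496.487ms @ 32/7 + 281.03ms (2/7)
14. 4777.518ms @ 34/7 + 281.03ms (2/7)
15. 5058.548ms @ 36/7 + 281.03ms (2/7)
16. 5339.578ms @ 38/7 + 281.03ms (2/7)
17. 5620.609ms @ 40/7 + 281.03ms (2/7)
18. 5901.639ms @ 6 + 196.721ms (1/5)
19. 6098.361ms @ 31/5 + 196.721ms (1/5)
20. 6295.082ms @ 32/5 + 196.721ms (1/5)
21. 6491.803ms @ 33/5 + 196.721ms (1/5)
22. 6688.525ms @ 34/5 + 196.721ms (1/5)
23. 6885.246ms @ 7 + 983.607ms (1)

note 11 onset = 4b = 3934.426ms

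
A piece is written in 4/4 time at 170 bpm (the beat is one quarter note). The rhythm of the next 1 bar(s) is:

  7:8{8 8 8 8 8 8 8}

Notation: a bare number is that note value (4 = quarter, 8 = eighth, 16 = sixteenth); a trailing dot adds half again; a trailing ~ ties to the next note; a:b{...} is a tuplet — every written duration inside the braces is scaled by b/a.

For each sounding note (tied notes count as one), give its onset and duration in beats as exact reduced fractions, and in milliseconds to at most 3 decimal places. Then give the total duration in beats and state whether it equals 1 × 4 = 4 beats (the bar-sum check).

1) 0.0ms=0b +201.681ms=4/7b
2) 201.681ms=4/7b +201.681ms=4/7b
3) 403.361ms=8/7b +201.681ms=4/7b
4) 605.042ms=12/7b +201.681ms=4/7b
5) 806.723ms=16/7b +201.681ms=4/7b
6) 1008.403ms=20/7b +201.681ms=4/7b
7) 1210.084ms=24/7b +201.681ms=4/7b
Σ=4b of 4 (170bpm 4/4) — PASS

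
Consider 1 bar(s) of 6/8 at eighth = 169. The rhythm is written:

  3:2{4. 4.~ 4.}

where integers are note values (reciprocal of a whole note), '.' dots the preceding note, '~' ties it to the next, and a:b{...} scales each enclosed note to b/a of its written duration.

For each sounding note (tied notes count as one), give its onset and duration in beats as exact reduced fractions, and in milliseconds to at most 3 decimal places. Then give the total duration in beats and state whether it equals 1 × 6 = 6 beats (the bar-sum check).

1) 0.0ms=0b +710.059ms=2b
2) 710.059ms=2b +1420.118ms=4b
Σ=6b of 6 (169bpm 6/8) — PASS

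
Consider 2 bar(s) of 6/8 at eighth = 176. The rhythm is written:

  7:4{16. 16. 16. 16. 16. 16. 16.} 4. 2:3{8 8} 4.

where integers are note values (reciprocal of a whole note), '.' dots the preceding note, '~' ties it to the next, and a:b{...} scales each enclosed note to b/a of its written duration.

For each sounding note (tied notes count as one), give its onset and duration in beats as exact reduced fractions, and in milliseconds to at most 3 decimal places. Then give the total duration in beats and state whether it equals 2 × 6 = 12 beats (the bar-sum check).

1) 0.0ms=0b +146.104ms=3/7b
2) 146.104ms=3/7b +146.104ms=3/7b
3) 292.208ms=6/7b +146.104ms=3/7b
4) 438.312ms=9/7b +146.104ms=3/7b
5) 584.416ms=12/7b +146.104ms=3/7b
6) 730.519ms=15/7b +146.104ms=3/7b
7) 876.623ms=18/7b +146.104ms=3/7b
8) 1022.727ms=3b +1022.727ms=3b
9) 2045.455ms=6b +511.364ms=3/2b
10) 2556.818ms=15/2b +511.364ms=3/2b
11) 3068.182ms=9b +1022.727ms=3b
Σ=12b of 12 (176bpm 6/8) — PASS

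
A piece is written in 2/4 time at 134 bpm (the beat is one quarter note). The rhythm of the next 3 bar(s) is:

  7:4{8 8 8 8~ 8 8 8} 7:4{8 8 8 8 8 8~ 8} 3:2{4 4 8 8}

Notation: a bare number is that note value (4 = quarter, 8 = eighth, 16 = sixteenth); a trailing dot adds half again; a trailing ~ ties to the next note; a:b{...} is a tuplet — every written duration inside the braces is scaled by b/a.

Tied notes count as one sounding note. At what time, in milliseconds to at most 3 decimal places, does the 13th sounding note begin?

1. 0.0ms @ 0 + 127.932ms (2/7)
2. 127.932ms @ 2/7 + 127.932ms (2/7)
3. 255.864ms @ 4/7 + 127.932ms (2/7)
4. 383.795ms @ 6/7 + 255.864ms (4/7)
5. 639.659ms @ 10/7 + 127.932ms (2/7)
6. 767.591ms @ 12/7 + 127.932ms (2/7)
7. 895.522ms @ 2 + 127.932ms (2/7)
8. 1023.454ms @ 16/7 + 127.932ms (2/7)
9. 1151.386ms @ 18/7 + 127.932ms (2/7)
10. 1279.318ms @ 20/7 + 127.932ms (2/7)
11. 1407.249ms @ 22/7 + 127.932ms (2/7)
12. 1535.181ms @ 24/7 + 255.864ms (4/7)
13. 1791.045ms @ 4 + 298.507ms (2/3)
14. 2089.552ms @ 14/3 + 298.507ms (2/3)
15. 2388.06ms @ 16/3 + 149.254ms (1/3)
16. 2537.313ms @ 17/3 + 149.254ms (1/3)

note 13 onset = 4b = 1791.045ms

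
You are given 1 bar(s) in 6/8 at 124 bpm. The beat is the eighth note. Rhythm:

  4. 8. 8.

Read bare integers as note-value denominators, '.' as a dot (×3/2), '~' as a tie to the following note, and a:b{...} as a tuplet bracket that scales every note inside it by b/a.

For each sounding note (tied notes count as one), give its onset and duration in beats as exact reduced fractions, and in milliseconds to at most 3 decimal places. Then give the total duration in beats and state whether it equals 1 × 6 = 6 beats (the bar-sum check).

1) 0.0ms=0b +1451.613ms=3b
2) 1451.613ms=3b +725.806ms=3/2b
3) 2177.419ms=9/2b +725.806ms=3/2b
Σ=6b of 6 (124bpm 6/8) — PASS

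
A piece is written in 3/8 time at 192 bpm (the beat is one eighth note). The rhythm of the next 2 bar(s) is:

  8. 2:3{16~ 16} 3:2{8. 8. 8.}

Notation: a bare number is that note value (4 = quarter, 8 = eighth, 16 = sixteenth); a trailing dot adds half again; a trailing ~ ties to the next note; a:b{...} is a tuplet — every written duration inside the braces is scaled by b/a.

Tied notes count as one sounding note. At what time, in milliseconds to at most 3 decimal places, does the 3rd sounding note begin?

note 3 onset = 3b = 937.5ms

1. 0.0ms @ 0 + 468.75ms (3/2)
2. 468.75ms @ 3/2 + 468.75ms (3/2)
3. 937.5ms @ 3 + 312.5ms (1)
4. 1250.0ms @ 4 + 312.5ms (1)
5. 1562.5ms @ 5 + 312.5ms (1)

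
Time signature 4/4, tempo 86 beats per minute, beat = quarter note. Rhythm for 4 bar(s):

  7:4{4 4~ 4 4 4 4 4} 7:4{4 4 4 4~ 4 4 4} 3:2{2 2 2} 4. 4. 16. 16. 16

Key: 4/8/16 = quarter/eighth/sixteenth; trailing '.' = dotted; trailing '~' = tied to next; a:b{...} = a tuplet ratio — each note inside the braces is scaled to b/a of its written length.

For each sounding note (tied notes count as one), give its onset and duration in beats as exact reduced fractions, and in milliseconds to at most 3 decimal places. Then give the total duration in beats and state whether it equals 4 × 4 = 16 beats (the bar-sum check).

1) 0.0ms=0b +398.671ms=4/7b
2) 398.671ms=4/7b +797.342ms=8/7b
3) 1196.013ms=12/7b +398.671ms=4/7b
4) 1594.684ms=16/7b +398.671ms=4/7b
5) 1993.355ms=20/7b +398.671ms=4/7b
6) 2392.027ms=24/7b +398.671ms=4/7b
7) 2790.698ms=4b +398.671ms=4/7b
8) 3189.369ms=32/7b +398.671ms=4/7b
9) 3588.04ms=36/7b +398.671ms=4/7b
10) 3986.711ms=40/7b +797.342ms=8/7b
11) 4784.053ms=48/7b +398.671ms=4/7b
12) 5182.724ms=52/7b +398.671ms=4/7b
13) 5581.395ms=8b +930.233ms=4/3b
14) 6511.628ms=28/3b +930.233ms=4/3b
15) 7441.86ms=32/3b +930.233ms=4/3b
16) 8372.093ms=12b +1046.512ms=3/2b
17) 9418.605ms=27/2b +1046.512ms=3/2b
18) 10465.116ms=15b +261.628ms=3/8b
19) 10726.744ms=123/8b +261.628ms=3/8b
20) 10988.372ms=63/4b +174.419ms=1/4b
Σ=16b of 16 (86bpm 4/4) — PASS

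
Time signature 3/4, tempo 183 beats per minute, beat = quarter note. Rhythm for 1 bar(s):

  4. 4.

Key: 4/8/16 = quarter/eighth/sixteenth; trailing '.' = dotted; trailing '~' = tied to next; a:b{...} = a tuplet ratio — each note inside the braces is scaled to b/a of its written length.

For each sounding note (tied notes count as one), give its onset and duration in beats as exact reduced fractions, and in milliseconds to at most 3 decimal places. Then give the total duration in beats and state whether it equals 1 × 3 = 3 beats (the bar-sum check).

1) 0.0ms=0b +491.803ms=3/2b
2) 491.803ms=3/2b +491.803ms=3/2b
Σ=3b of 3 (183bpm 3/4) — PASS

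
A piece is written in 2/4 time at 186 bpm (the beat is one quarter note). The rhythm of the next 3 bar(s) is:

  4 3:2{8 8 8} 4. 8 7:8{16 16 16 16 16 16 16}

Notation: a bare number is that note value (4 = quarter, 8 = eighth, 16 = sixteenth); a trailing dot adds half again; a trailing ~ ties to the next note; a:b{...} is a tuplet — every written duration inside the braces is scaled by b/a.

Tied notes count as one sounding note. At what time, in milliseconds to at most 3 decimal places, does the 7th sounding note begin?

1. 0.0ms @ 0 + 322.581ms (1)
2. 322.581ms @ 1 + 107.527ms (1/3)
3. 430.108ms @ 4/3 + 107.527ms (1/3)
4. 537.634ms @ 5/3 + 107.527ms (1/3)
5. 645.161ms @ 2 + 483.871ms (3/2)
6. 1129.032ms @ 7/2 + 161.29ms (1/2)
7. 1290.323ms @ 4 + 92.166ms (2/7)
8. 1382.488ms @ 30/7 + 92.166ms (2/7)
9. 1474.654ms @ 32/7 + 92.166ms (2/7)
10. 1566.82ms @ 34/7 + 92.166ms (2/7)
11. 1658.986ms @ 36/7 + 92.166ms (2/7)
12. 1751.152ms @ 38/7 + 92.166ms (2/7)
13. 1843.318ms @ 40/7 + 92.166ms (2/7)

note 7 onset = 4b = 1290.323ms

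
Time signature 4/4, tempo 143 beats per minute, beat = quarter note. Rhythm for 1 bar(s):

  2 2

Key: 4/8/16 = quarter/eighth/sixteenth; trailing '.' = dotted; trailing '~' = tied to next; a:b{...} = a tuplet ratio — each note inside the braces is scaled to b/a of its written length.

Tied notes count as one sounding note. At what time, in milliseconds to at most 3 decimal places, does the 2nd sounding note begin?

1. 0.0ms @ 0 + 839.161ms (2)
2. 839.161ms @ 2 + 839.161ms (2)

note 2 onset = 2b = 839.161ms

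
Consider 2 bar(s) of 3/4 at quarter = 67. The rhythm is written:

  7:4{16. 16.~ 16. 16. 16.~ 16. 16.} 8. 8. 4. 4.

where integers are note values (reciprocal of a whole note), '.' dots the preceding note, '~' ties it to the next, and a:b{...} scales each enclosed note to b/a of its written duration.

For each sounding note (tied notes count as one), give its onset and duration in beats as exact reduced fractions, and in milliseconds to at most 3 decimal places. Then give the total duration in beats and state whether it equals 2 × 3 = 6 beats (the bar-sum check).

1) 0.0ms=0b +191.898ms=3/14b
2) 191.898ms=3/14b +383.795ms=3/7b
3) 575.693ms=9/14b +191.898ms=3/14b
4) 767.591ms=6/7b +383.795ms=3/7b
5) 1151.386ms=9/7b +191.898ms=3/14b
6) 1343.284ms=3/2b +671.642ms=3/4b
7) 2014.925ms=9/4b +671.642ms=3/4b
8) 2686.567ms=3b +1343.284ms=3/2b
9) 4029.851ms=9/2b +1343.284ms=3/2b
Σ=6b of 6 (67bpm 3/4) — PASS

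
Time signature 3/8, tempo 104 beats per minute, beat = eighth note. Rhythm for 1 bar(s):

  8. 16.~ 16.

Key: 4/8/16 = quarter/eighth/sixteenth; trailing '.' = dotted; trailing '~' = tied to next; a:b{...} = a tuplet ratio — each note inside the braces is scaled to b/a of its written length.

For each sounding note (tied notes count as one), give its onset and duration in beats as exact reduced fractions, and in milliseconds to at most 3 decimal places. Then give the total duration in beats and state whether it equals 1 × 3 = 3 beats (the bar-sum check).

1) 0.0ms=0b +865.385ms=3/2b
2) 865.385ms=3/2b +865.385ms=3/2b
Σ=3b of 3 (104bpm 3/8) — PASS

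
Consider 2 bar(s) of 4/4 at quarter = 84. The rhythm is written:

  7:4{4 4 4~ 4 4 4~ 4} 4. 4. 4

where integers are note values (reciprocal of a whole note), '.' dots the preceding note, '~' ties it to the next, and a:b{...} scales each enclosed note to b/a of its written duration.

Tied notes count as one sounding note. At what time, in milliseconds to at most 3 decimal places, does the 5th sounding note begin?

note 5 onset = 20/7b = 2040.816ms

1. 0.0ms @ 0 + 408.163ms (4/7)
2. 408.163ms @ 4/7 + 408.163ms (4/7)
3. 816.327ms @ 8/7 + 816.327ms (8/7)
4. 1632.653ms @ 16/7 + 408.163ms (4/7)
5. 2040.816ms @ 20/7 + 816.327ms (8/7)
6. 2857.143ms @ 4 + 1071.429ms (3/2)
7. 3928.571ms @ 11/2 + 1071.429ms (3/2)
8. 5000.0ms @ 7 + 714.286ms (1)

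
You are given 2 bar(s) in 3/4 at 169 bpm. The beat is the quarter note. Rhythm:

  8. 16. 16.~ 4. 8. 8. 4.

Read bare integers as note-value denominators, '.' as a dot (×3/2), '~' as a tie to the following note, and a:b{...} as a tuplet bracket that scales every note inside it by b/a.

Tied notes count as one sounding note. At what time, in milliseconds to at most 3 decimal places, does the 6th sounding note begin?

note 6 onset = 9/2b = 1597.633ms

1. 0.0ms @ 0 + 266.272ms (3/4)
2. 266.272ms @ 3/4 + 133.136ms (3/8)
3. 399.408ms @ 9/8 + 665.68ms (15/8)
4. 1065.089ms @ 3 + 266.272ms (3/4)
5. 1331.361ms @ 15/4 + 266.272ms (3/4)
6. 1597.633ms @ 9/2 + 532.544ms (3/2)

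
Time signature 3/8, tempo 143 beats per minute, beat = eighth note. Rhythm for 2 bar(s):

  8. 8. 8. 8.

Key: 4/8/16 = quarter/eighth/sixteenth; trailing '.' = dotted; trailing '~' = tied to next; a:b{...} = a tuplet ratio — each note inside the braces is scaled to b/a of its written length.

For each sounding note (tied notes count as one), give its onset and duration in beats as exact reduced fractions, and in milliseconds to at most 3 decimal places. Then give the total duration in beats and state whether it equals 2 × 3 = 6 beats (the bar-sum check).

1) 0.0ms=0b +629.371ms=3/2b
2) 629.371ms=3/2b +629.371ms=3/2b
3) 1258.741ms=3b +629.371ms=3/2b
4) 1888.112ms=9/2b +629.371ms=3/2b
Σ=6b of 6 (143bpm 3/8) — PASS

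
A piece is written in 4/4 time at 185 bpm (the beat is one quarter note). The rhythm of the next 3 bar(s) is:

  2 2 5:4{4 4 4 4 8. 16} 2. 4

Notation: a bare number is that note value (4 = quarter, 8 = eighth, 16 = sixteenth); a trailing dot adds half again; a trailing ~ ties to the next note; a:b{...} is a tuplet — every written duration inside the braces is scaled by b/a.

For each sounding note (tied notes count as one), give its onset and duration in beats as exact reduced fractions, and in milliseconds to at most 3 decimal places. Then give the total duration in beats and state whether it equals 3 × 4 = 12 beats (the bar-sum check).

1) 0.0ms=0b +648.649ms=2b
2) 648.649ms=2b +648.649ms=2b
3) 1297.297ms=4b +259.459ms=4/5b
4) 1556.757ms=24/5b +259.459ms=4/5b
5) 1816.216ms=28/5b +259.459ms=4/5b
6) 2075.676ms=32/5b +259.459ms=4/5b
7) 2335.135ms=36/5b +194.595ms=3/5b
8) 2529.73ms=39/5b +64.865ms=1/5b
9) 2594.595ms=8b +972.973ms=3b
10) 3567.568ms=11b +324.324ms=1b
Σ=12b of 12 (185bpm 4/4) — PASS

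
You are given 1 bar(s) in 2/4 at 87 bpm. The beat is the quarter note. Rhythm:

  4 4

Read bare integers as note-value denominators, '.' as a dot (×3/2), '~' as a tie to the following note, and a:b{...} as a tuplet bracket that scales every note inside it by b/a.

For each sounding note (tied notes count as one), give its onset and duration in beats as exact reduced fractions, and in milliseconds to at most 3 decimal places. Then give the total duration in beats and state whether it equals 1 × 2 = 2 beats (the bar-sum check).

1) 0.0ms=0b +689.655ms=1b
2) 689.655ms=1b +689.655ms=1b
Σ=2b of 2 (87bpm 2/4) — PASS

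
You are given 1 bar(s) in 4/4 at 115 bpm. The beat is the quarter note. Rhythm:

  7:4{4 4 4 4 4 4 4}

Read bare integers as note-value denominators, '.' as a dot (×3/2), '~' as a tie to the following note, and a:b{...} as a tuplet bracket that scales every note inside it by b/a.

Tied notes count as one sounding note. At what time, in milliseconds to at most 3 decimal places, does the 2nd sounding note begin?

note 2 onset = 4/7b = 298.137ms

1. 0.0ms @ 0 + 298.137ms (4/7)
2. 298.137ms @ 4/7 + 298.137ms (4/7)
3. 596.273ms @ 8/7 + 298.137ms (4/7)
4. 894.41ms @ 12/7 + 298.137ms (4/7)
5. 1192.547ms @ 16/7 + 298.137ms (4/7)
6. 1490.683ms @ 20/7 + 298.137ms (4/7)
7. 1788.82ms @ 24/7 + 298.137ms (4/7)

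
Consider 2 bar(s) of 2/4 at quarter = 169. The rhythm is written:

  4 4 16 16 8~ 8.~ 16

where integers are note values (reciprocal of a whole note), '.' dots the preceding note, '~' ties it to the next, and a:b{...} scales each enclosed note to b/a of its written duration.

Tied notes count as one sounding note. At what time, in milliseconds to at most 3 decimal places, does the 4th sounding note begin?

note 4 onset = 9/4b = 798.817ms

1. 0.0ms @ 0 + 355.03ms (1)
2. 355.03ms @ 1 + 355.03ms (1)
3. 710.059ms @ 2 + 88.757ms (1/4)
4. 798.817ms @ 9/4 + 88.757ms (1/4)
5. 887.574ms @ 5/2 + 532.544ms (3/2)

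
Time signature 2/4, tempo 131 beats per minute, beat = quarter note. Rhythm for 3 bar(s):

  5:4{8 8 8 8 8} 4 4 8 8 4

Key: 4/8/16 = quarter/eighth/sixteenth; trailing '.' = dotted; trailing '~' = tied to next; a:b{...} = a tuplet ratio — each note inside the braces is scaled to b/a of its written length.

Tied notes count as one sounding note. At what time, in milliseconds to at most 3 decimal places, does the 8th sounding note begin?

1. 0.0ms @ 0 + 183.206ms (2/5)
2. 183.206ms @ 2/5 + 183.206ms (2/5)
3. 366.412ms @ 4/5 + 183.206ms (2/5)
4. 549.618ms @ 6/5 + 183.206ms (2/5)
5. 732.824ms @ 8/5 + 183.206ms (2/5)
6. 916.031ms @ 2 + 458.015ms (1)
7. 1374.046ms @ 3 + 458.015ms (1)
8. 1832.061ms @ 4 + 229.008ms (1/2)
9. 2061.069ms @ 9/2 + 229.008ms (1/2)
10. 2290.076ms @ 5 + 458.015ms (1)

note 8 onset = 4b = 1832.061ms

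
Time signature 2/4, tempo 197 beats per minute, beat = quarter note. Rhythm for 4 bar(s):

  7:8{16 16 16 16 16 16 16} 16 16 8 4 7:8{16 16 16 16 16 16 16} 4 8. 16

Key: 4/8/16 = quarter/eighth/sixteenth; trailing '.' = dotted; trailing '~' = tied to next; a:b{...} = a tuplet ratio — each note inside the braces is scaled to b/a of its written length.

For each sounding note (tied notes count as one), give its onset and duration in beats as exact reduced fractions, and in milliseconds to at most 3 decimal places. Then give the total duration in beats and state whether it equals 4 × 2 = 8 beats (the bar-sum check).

1) 0.0ms=0b +87.02ms=2/7b
2) 87.02ms=2/7b +87.02ms=2/7b
3) 174.039ms=4/7b +87.02ms=2/7b
4) 261.059ms=6/7b +87.02ms=2/7b
5) 348.078ms=8/7b +87.02ms=2/7b
6) 435.098ms=10/7b +87.02ms=2/7b
7) 522.117ms=12/7b +87.02ms=2/7b
8) 609.137ms=2b +76.142ms=1/4b
9) 685.279ms=9/4b +76.142ms=1/4b
10) 761.421ms=5/2b +152.284ms=1/2b
11) 913.706ms=3b +304.569ms=1b
12) 1218.274ms=4b +87.02ms=2/7b
13) 1305.294ms=30/7b +87.02ms=2/7b
14) 1392.313ms=32/7b +87.02ms=2/7b
15) 1479.333ms=34/7b +87.02ms=2/7b
16) 1566.352ms=36/7b +87.02ms=2/7b
17) 1653.372ms=38/7b +87.02ms=2/7b
18) 1740.392ms=40/7b +87.02ms=2/7b
19) 1827.411ms=6b +304.569ms=1b
20) 2131.98ms=7b +228.426ms=3/4b
21) 2360.406ms=31/4b +76.142ms=1/4b
Σ=8b of 8 (197bpm 2/4) — PASS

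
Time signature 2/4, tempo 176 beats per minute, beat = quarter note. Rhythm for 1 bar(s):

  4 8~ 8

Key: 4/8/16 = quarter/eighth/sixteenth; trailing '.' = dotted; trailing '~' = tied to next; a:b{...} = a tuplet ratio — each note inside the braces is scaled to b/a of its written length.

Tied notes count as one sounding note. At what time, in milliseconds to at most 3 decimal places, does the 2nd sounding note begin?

note 2 onset = 1b = 340.909ms

1. 0.0ms @ 0 + 340.909ms (1)
2. 340.909ms @ 1 + 340.909ms (1)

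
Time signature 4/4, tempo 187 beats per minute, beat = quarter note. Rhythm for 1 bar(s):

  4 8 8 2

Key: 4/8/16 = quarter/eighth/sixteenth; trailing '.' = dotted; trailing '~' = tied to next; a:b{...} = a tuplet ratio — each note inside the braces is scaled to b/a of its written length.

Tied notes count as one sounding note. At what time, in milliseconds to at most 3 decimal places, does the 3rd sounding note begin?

1. 0.0ms @ 0 + 320.856ms (1)
2. 320.856ms @ 1 + 160.428ms (1/2)
3. 481.283ms @ 3/2 + 160.428ms (1/2)
4. 641.711ms @ 2 + 641.711ms (2)

note 3 onset = 3/2b = 481.283ms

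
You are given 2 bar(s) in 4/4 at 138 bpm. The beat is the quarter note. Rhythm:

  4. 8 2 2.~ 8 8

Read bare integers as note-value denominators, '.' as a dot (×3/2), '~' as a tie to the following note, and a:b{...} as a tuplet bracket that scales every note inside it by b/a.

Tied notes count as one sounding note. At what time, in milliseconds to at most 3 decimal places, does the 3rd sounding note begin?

1. 0.0ms @ 0 + 652.174ms (3/2)
2. 652.174ms @ 3/2 + 217.391ms (1/2)
3. 869.565ms @ 2 + 869.565ms (2)
4. 1739.13ms @ 4 + 1521.739ms (7/2)
5. 3260.87ms @ 15/2 + 217.391ms (1/2)

note 3 onset = 2b = 869.565ms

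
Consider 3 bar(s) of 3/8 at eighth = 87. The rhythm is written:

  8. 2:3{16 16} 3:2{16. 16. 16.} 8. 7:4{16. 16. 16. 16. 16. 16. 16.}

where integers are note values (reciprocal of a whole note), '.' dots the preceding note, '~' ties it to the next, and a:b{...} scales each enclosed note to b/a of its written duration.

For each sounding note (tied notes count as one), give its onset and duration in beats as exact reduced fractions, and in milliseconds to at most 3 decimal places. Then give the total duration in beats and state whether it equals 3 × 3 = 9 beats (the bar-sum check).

1) 0.0ms=0b +1034.483ms=3/2b
2) 1034.483ms=3/2b +517.241ms=3/4b
3) 1551.724ms=9/4b +517.241ms=3/4b
4) 2068.966ms=3b +344.828ms=1/2b
5) 2413.793ms=7/2b +344.828ms=1/2b
6) 2758.621ms=4b +344.828ms=1/2b
7) 3103.448ms=9/2b +1034.483ms=3/2b
8) 4137.931ms=6b +295.567ms=3/7b
9) 4433.498ms=45/7b +295.567ms=3/7b
10) 4729.064ms=48/7b +295.567ms=3/7b
11) 5024.631ms=51/7b +295.567ms=3/7b
12) 5320.197ms=54/7b +295.567ms=3/7b
13) 5615.764ms=57/7b +295.567ms=3/7b
14) 5911.33ms=60/7b +295.567ms=3/7b
Σ=9b of 9 (87bpm 3/8) — PASS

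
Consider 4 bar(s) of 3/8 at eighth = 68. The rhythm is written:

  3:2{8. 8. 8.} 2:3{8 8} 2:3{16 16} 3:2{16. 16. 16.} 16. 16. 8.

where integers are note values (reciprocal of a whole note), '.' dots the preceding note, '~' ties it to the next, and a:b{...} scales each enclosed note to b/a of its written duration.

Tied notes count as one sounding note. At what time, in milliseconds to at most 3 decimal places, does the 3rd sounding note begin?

note 3 onset = 2b = 1764.706ms

1. 0.0ms @ 0 + 882.353ms (1)
2. 882.353ms @ 1 + 882.353ms (1)
3. 1764.706ms @ 2 + 882.353ms (1)
4. 2647.059ms @ 3 + 1323.529ms (3/2)
5. 3970.588ms @ 9/2 + 1323.529ms (3/2)
6. 5294.118ms @ 6 + 661.765ms (3/4)
7. 5955.882ms @ 27/4 + 661.765ms (3/4)
8. 6617.647ms @ 15/2 + 441.176ms (1/2)
9. 7058.824ms @ 8 + 441.176ms (1/2)
10. 7500.0ms @ 17/2 + 441.176ms (1/2)
11. 7941.176ms @ 9 + 661.765ms (3/4)
12. 8602.941ms @ 39/4 + 661.765ms (3/4)
13. 9264.706ms @ 21/2 + 1323.529ms (3/2)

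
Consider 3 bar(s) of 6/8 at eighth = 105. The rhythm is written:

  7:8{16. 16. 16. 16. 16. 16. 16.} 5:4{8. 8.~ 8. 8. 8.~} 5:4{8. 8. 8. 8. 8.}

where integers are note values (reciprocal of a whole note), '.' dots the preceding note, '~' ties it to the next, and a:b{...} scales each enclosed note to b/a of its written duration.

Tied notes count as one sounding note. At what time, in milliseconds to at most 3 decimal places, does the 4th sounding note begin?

1. 0.0ms @ 0 + 489.796ms (6/7)
2. 489.796ms @ 6/7 + 489.796ms (6/7)
3. 979.592ms @ 12/7 + 489.796ms (6/7)
4. 1469.388ms @ 18/7 + 489.796ms (6/7)
5. 1959.184ms @ 24/7 + 489.796ms (6/7)
6. 2448.98ms @ 30/7 + 489.796ms (6/7)
7. 2938.776ms @ 36/7 + 489.796ms (6/7)
8. 3428.571ms @ 6 + 685.714ms (6/5)
9. 4114.286ms @ 36/5 + 1371.429ms (12/5)
10. 5485.714ms @ 48/5 + 685.714ms (6/5)
11. 6171.429ms @ 54/5 + 1371.429ms (12/5)
12. 7542.857ms @ 66/5 + 685.714ms (6/5)
13. 8228.571ms @ 72/5 + 685.714ms (6/5)
14. 8914.286ms @ 78/5 + 685.714ms (6/5)
15. 9600.0ms @ 84/5 + 685.714ms (6/5)

note 4 onset = 18/7b = 1469.388ms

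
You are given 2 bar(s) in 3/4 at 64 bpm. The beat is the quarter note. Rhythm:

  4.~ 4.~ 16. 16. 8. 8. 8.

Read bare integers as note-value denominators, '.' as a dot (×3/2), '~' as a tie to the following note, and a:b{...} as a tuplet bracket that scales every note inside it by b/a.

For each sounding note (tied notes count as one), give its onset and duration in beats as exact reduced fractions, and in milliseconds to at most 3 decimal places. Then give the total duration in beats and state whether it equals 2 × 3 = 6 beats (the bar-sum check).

1) 0.0ms=0b +3164.062ms=27/8b
2) 3164.062ms=27/8b +351.562ms=3/8b
3) 3515.625ms=15/4b +703.125ms=3/4b
4) 4218.75ms=9/2b +703.125ms=3/4b
5) 4921.875ms=21/4b +703.125ms=3/4b
Σ=6b of 6 (64bpm 3/4) — PASS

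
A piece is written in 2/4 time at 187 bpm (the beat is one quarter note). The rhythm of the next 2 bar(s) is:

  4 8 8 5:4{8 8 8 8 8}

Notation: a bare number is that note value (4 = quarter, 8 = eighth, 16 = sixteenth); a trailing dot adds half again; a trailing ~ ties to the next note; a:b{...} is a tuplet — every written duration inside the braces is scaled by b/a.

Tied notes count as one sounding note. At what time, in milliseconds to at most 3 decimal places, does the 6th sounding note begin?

note 6 onset = 14/5b = 898.396ms

1. 0.0ms @ 0 + 320.856ms (1)
2. 320.856ms @ 1 + 160.428ms (1/2)
3. 481.283ms @ 3/2 + 160.428ms (1/2)
4. 641.711ms @ 2 + 128.342ms (2/5)
5. 770.053ms @ 12/5 + 128.342ms (2/5)
6. 898.396ms @ 14/5 + 128.342ms (2/5)
7. 1026.738ms @ 16/5 + 128.342ms (2/5)
8. 1155.08ms @ 18/5 + 128.342ms (2/5)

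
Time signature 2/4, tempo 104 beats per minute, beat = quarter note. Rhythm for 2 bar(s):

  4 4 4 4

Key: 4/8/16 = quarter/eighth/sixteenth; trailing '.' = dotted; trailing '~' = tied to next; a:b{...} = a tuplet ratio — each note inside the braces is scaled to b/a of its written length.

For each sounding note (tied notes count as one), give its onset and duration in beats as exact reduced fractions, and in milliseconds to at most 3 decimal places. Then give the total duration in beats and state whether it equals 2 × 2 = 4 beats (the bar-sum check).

1) 0.0ms=0b +576.923ms=1b
2) 576.923ms=1b +576.923ms=1b
3) 1153.846ms=2b +576.923ms=1b
4) 1730.769ms=3b +576.923ms=1b
Σ=4b of 4 (104bpm 2/4) — PASS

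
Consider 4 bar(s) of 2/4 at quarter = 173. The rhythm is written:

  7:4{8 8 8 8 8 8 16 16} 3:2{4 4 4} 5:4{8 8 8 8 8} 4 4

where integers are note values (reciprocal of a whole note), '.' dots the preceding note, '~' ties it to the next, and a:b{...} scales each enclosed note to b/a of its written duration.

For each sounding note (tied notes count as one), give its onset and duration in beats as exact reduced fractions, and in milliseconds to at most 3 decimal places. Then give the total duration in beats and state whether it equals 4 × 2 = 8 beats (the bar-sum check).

1) 0.0ms=0b +99.092ms=2/7b
2) 99.092ms=2/7b +99.092ms=2/7b
3) 198.183ms=4/7b +99.092ms=2/7b
4) 297.275ms=6/7b +99.092ms=2/7b
5) 396.367ms=8/7b +99.092ms=2/7b
6) 495.458ms=10/7b +99.092ms=2/7b
7) 594.55ms=12/7b +49.546ms=1/7b
8) 644.096ms=13/7b +49.546ms=1/7b
9) 693.642ms=2b +231.214ms=2/3b
10) 924.855ms=8/3b +231.214ms=2/3b
11) 1156.069ms=10/3b +231.214ms=2/3b
12) 1387.283ms=4b +138.728ms=2/5b
13) 1526.012ms=22/5b +138.728ms=2/5b
14) 1664.74ms=24/5b +138.728ms=2/5b
15) 1803.468ms=26/5b +138.728ms=2/5b
16) 1942.197ms=28/5b +138.728ms=2/5b
17) 2080.925ms=6b +346.821ms=1b
18) 2427.746ms=7b +346.821ms=1b
Σ=8b of 8 (173bpm 2/4) — PASS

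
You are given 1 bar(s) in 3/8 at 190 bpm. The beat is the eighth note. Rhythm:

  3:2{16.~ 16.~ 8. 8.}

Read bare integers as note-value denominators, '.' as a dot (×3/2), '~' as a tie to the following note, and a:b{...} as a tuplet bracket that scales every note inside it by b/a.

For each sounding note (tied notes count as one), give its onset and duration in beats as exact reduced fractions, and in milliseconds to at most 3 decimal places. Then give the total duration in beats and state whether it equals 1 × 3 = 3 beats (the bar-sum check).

1) 0.0ms=0b +631.579ms=2b
2) 631.579ms=2b +315.789ms=1b
Σ=3b of 3 (190bpm 3/8) — PASS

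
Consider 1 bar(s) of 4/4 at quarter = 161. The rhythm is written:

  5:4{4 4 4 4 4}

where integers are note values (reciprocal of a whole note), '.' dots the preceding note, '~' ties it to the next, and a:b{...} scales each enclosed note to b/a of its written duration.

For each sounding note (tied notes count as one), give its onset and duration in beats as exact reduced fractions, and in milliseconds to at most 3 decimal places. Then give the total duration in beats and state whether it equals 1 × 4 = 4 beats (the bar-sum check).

1) 0.0ms=0b +298.137ms=4/5b
2) 298.137ms=4/5b +298.137ms=4/5b
3) 596.273ms=8/5b +298.137ms=4/5b
4) 894.41ms=12/5b +298.137ms=4/5b
5) 1192.547ms=16/5b +298.137ms=4/5b
Σ=4b of 4 (161bpm 4/4) — PASS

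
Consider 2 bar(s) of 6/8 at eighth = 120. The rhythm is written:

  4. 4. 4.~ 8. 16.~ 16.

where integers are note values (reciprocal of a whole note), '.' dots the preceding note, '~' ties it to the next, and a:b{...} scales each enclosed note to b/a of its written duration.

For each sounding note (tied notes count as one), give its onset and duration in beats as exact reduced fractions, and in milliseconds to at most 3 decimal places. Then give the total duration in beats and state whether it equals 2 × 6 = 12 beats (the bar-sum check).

1) 0.0ms=0b +1500.0ms=3b
2) 1500.0ms=3b +1500.0ms=3b
3) 3000.0ms=6b +2250.0ms=9/2b
4) 5250.0ms=21/2b +750.0ms=3/2b
Σ=12b of 12 (120bpm 6/8) — PASS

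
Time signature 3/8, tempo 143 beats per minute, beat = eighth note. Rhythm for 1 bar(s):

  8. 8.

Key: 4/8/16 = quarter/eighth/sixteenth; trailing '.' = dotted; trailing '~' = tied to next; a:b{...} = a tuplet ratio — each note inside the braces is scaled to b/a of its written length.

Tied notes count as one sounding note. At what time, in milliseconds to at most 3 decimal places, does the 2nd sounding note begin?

1. 0.0ms @ 0 + 629.371ms (3/2)
2. 629.371ms @ 3/2 + 629.371ms (3/2)

note 2 onset = 3/2b = 629.371ms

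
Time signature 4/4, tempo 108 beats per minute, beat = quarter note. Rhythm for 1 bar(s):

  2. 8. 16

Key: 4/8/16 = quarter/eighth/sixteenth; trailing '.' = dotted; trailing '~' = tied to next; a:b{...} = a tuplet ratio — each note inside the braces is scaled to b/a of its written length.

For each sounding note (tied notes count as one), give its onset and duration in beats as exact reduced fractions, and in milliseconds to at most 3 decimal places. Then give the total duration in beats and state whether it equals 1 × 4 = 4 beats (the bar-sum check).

1) 0.0ms=0b +1666.667ms=3b
2) 1666.667ms=3b +416.667ms=3/4b
3) 2083.333ms=15/4b +138.889ms=1/4b
Σ=4b of 4 (108bpm 4/4) — PASS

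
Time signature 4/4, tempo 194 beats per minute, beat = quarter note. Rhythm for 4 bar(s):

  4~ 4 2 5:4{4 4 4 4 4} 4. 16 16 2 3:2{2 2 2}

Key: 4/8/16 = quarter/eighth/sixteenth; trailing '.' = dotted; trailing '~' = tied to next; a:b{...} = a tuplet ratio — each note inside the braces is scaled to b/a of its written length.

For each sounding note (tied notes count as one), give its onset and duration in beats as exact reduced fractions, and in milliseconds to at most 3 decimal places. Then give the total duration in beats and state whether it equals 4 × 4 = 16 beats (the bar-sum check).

1) 0.0ms=0b +618.557ms=2b
2) 618.557ms=2b +618.557ms=2b
3) 1237.113ms=4b +247.423ms=4/5b
4) 1484.536ms=24/5b +247.423ms=4/5b
5) 1731.959ms=28/5b +247.423ms=4/5b
6) 1979.381ms=32/5b +247.423ms=4/5b
7) 2226.804ms=36/5b +247.423ms=4/5b
8) 2474.227ms=8b +463.918ms=3/2b
9) 2938.144ms=19/2b +77.32ms=1/4b
10) 3015.464ms=39/4b +77.32ms=1/4b
11) 3092.784ms=10b +618.557ms=2b
12) 3711.34ms=12b +412.371ms=4/3b
13) 4123.711ms=40/3b +412.371ms=4/3b
14) 4536.082ms=44/3b +412.371ms=4/3b
Σ=16b of 16 (194bpm 4/4) — PASS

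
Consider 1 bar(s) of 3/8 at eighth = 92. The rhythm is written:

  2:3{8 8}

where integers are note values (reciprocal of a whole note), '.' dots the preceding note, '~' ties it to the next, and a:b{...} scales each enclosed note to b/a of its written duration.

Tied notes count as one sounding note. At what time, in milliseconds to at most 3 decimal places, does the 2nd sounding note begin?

1. 0.0ms @ 0 + 978.261ms (3/2)
2. 978.261ms @ 3/2 + 978.261ms (3/2)

note 2 onset = 3/2b = 978.261ms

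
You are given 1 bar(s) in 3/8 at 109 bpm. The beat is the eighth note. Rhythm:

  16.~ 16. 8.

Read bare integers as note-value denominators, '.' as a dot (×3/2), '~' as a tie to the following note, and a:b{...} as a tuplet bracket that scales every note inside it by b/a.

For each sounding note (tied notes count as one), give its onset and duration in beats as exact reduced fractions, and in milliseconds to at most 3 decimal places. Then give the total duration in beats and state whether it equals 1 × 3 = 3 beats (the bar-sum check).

1) 0.0ms=0b +825.688ms=3/2b
2) 825.688ms=3/2b +825.688ms=3/2b
Σ=3b of 3 (109bpm 3/8) — PASS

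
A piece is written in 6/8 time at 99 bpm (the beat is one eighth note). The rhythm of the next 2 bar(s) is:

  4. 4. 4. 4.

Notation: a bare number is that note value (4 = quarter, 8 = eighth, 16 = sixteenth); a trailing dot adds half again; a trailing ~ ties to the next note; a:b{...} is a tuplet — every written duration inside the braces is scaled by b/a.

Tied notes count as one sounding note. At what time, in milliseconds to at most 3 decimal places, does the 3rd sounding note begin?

note 3 onset = 6b = 3636.364ms

1. 0.0ms @ 0 + 1818.182ms (3)
2. 1818.182ms @ 3 + 1818.182ms (3)
3. 3636.364ms @ 6 + 1818.182ms (3)
4. 5454.545ms @ 9 + 1818.182ms (3)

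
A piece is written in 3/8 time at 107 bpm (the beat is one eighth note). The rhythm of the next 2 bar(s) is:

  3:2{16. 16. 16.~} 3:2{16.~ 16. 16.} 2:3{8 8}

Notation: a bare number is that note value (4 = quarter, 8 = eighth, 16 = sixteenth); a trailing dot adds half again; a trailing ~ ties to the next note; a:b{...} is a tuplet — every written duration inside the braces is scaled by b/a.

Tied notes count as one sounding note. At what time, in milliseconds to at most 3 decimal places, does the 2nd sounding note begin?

note 2 onset = 1/2b = 280.374ms

1. 0.0ms @ 0 + 280.374ms (1/2)
2. 280.374ms @ 1/2 + 280.374ms (1/2)
3. 560.748ms @ 1 + 841.121ms (3/2)
4. 1401.869ms @ 5/2 + 280.374ms (1/2)
5. 1682.243ms @ 3 + 841.121ms (3/2)
6. 2523.364ms @ 9/2 + 841.121ms (3/2)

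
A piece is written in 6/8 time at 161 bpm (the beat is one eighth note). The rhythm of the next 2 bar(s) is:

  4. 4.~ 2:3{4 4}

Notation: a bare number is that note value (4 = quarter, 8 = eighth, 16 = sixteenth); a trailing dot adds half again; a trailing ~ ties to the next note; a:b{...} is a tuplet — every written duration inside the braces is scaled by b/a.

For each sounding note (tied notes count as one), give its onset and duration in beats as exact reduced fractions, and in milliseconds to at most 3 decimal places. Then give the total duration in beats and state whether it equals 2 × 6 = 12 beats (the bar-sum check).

1) 0.0ms=0b +1118.012ms=3b
2) 1118.012ms=3b +2236.025ms=6b
3) 3354.037ms=9b +1118.012ms=3b
Σ=12b of 12 (161bpm 6/8) — PASS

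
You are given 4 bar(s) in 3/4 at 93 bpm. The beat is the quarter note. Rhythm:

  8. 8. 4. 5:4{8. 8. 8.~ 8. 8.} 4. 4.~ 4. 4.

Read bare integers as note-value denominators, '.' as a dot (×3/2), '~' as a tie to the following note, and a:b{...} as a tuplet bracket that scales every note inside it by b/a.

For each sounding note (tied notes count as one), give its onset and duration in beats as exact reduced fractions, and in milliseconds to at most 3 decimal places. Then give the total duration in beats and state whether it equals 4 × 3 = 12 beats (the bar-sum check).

1) 0.0ms=0b +483.871ms=3/4b
2) 483.871ms=3/4b +483.871ms=3/4b
3) 967.742ms=3/2b +967.742ms=3/2b
4) 1935.484ms=3b +387.097ms=3/5b
5) 2322.581ms=18/5b +387.097ms=3/5b
6) 2709.677ms=21/5b +774.194ms=6/5b
7) 3483.871ms=27/5b +387.097ms=3/5b
8) 3870.968ms=6b +967.742ms=3/2b
9) 4838.71ms=15/2b +1935.484ms=3b
10) 6774.194ms=21/2b +967.742ms=3/2b
Σ=12b of 12 (93bpm 3/4) — PASS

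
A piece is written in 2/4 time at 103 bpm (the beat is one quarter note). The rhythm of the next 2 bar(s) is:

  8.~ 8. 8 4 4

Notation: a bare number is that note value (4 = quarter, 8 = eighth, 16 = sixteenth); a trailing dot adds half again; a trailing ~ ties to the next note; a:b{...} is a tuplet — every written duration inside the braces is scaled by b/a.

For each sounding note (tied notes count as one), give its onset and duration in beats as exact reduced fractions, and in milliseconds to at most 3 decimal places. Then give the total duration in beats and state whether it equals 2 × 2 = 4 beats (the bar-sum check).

1) 0.0ms=0b +873.786ms=3/2b
2) 873.786ms=3/2b +291.262ms=1/2b
3) 1165.049ms=2b +582.524ms=1b
4) 1747.573ms=3b +582.524ms=1b
Σ=4b of 4 (103bpm 2/4) — PASS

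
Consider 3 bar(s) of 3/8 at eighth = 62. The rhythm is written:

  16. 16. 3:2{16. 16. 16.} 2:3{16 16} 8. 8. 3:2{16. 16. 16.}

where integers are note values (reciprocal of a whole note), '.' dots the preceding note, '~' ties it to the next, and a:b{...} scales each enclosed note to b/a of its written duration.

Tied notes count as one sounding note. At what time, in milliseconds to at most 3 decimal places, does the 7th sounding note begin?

note 7 onset = 15/4b = 3629.032ms

1. 0.0ms @ 0 + 725.806ms (3/4)
2. 725.806ms @ 3/4 + 725.806ms (3/4)
3. 1451.613ms @ 3/2 + 483.871ms (1/2)
4. 1935.484ms @ 2 + 483.871ms (1/2)
5. 2419.355ms @ 5/2 + 483.871ms (1/2)
6. 2903.226ms @ 3 + 725.806ms (3/4)
7. 3629.032ms @ 15/4 + 725.806ms (3/4)
8. 4354.839ms @ 9/2 + 1451.613ms (3/2)
9. 5806.452ms @ 6 + 1451.613ms (3/2)
10. 7258.065ms @ 15/2 + 483.871ms (1/2)
11. 7741.935ms @ 8 + 483.871ms (1/2)
12. 8225.806ms @ 17/2 + 483.871ms (1/2)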